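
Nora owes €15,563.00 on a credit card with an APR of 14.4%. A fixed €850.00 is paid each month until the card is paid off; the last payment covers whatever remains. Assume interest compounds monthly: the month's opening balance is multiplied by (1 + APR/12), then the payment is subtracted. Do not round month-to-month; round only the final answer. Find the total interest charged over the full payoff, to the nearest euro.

Monthly rate r = 14.4%/12 = 1.2% = 0.012.
Payoff takes n = ⌈−ln(1 − rB₀/P)/ln(1+r)⌉ = ⌈20.798⌉ = 21 payments; the last is €679.33.
Total paid = 20·€850.00 + €679.33 = €17,679.33.
Total interest = total paid − principal = €17,679.33 − €15,563.00 = €2,116.33.

€2,116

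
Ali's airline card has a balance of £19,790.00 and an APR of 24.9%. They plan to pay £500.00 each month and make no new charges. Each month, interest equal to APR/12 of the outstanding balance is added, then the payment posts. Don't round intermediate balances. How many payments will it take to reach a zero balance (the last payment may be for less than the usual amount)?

Monthly rate r = 24.9%/12 = 2.075% = 0.02075.
Recurrence: B ← B·(1+r) − £500.00.
Month 1: interest £410.64; balance after payment £19,700.64.
Month 2: interest £408.79; balance after payment £19,609.43.
Closed form: n = −ln(1 − rB₀/P)/ln(1+r) = −ln(0.17872)/ln(1.02075) ≈ 83.844, so the balance reaches zero during payment 84.

84 payments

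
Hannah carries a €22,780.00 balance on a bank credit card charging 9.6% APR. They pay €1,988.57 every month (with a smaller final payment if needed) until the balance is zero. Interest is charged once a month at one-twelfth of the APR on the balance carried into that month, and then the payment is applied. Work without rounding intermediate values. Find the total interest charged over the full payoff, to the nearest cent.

Monthly rate r = 9.6%/12 = 0.8% = 0.008.
Payoff takes n = ⌈−ln(1 − rB₀/P)/ln(1+r)⌉ = ⌈12.063⌉ = 13 payments; the last is €125.40.
Total paid = 12·€1,988.57 + €125.40 = €23,988.24.
Total interest = total paid − principal = €23,988.24 − €22,780.00 = €1,208.24.

€1,208.24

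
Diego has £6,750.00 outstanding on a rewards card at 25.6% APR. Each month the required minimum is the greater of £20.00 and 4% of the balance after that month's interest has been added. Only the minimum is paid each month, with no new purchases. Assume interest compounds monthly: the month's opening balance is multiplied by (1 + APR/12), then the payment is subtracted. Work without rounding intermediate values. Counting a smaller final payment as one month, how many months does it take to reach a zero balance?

169 months

Monthly rate r = 25.6%/12 = 2.13333% = 0.0213333.
While 4% of the post-interest balance exceeds £20.00, each month B ← (B·(1+r))·(1 − 0.04), i.e. B shrinks by the factor (1+r)·0.96 = 0.98048.
This holds for months 1–134. Entering month 135 the balance is £480.94; 4% of the post-interest balance is now below £20.00, so the flat £20.00 minimum applies from here.
From month 135 a fixed £20.00 at rate r clears £480.94 in 35 more payments. Total: 134 + 35 = 169 months.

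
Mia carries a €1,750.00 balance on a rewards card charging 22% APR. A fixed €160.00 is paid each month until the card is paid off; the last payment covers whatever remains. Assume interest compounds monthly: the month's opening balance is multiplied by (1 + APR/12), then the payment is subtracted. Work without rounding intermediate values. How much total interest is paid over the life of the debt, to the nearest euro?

€221

Monthly rate r = 22%/12 = 1.83333% = 0.0183333.
Payoff takes n = ⌈−ln(1 − rB₀/P)/ln(1+r)⌉ = ⌈12.319⌉ = 13 payments; the last is €51.28.
Total paid = 12·€160.00 + €51.28 = €1,971.28.
Total interest = total paid − principal = €1,971.28 − €1,750.00 = €221.28.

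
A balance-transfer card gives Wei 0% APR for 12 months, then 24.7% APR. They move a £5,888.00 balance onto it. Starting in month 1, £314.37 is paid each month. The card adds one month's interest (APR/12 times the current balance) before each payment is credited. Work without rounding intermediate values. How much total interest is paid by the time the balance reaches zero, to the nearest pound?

Promo months 1–12 at r₀ = 0%/12 = 0; months 13+ at r₁ = 24.7%/12 = 0.0205833.
After month 12 (no interest yet): B = £5,888.00 − 12·£314.37 = £2,115.56.
Then at r₁ with £314.37/mo: n₂ = −ln(1 − r₁·B/P)/ln(1+r₁) ≈ 7.32 → 8 more payments.
Total paid = 19·£314.37 + £100.65 = £6,073.68; interest = £6,073.68 − £5,888.00 = £185.68.

£186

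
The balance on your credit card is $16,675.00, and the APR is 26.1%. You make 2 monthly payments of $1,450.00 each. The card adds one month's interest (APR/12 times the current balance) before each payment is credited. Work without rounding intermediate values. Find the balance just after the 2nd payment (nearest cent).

Monthly rate r = 26.1%/12 = 2.175% = 0.02175.
Each month: B ← B·(1+r) − $1,450.00.
Month 1: interest $362.68; balance after payment $15,587.68.
Month 2: interest $339.03; balance after payment $14,476.71.

$14,476.71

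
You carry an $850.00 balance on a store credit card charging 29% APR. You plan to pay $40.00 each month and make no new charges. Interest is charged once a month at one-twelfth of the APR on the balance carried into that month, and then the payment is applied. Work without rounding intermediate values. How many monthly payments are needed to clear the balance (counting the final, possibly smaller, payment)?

31 months

Monthly rate r = 29%/12 = 2.41667% = 0.0241667.
Recurrence: B ← B·(1+r) − $40.00.
Month 1: interest $20.54; balance after payment $830.54.
Month 2: interest $20.07; balance after payment $810.61.
Closed form: n = −ln(1 − rB₀/P)/ln(1+r) = −ln(0.48646)/ln(1.02417) ≈ 30.177, so the balance reaches zero during payment 31.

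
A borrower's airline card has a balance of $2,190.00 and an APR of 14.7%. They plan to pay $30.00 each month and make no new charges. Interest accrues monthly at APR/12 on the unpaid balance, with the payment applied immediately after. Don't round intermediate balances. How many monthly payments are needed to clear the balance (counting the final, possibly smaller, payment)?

Monthly rate r = 14.7%/12 = 1.225% = 0.01225.
Recurrence: B ← B·(1+r) − $30.00.
Month 1: interest $26.83; balance after payment $2,186.83.
Month 2: interest $26.79; balance after payment $2,183.62.
Closed form: n = −ln(1 − rB₀/P)/ln(1+r) = −ln(0.10575)/ln(1.01225) ≈ 184.523, so the balance reaches zero during payment 185.

185 payments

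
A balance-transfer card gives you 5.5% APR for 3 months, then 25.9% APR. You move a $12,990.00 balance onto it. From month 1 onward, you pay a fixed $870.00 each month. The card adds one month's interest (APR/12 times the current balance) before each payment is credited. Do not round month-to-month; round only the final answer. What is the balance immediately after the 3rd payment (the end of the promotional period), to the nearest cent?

Promo months 1–3 at r₀ = 5.5%/12 = 0.00458333; months 4+ at r₁ = 25.9%/12 = 0.0215833.
After month 3: iterate B ← B·(1+r₀) − $870.00 for 3 months → $10,547.45.

$10,547.45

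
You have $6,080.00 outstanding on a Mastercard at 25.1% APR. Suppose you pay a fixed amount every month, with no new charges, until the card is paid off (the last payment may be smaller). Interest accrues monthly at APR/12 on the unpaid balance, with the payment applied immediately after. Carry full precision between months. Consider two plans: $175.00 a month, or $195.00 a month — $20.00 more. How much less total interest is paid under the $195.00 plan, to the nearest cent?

Monthly rate r = 25.1%/12 = 2.09167% = 0.0209167.
At $175.00/mo: n = ⌈−ln(1 − rB₀/P)/ln(1+r)⌉ = 63 payments (last $116.61); total interest = total paid − $6,080.00 = $4,886.61.
At $195.00/mo: 52 payments (last $2.83); total interest $3,867.83.
Interest saved = $4,886.61 − $3,867.83 = $1,018.78.

$1,018.78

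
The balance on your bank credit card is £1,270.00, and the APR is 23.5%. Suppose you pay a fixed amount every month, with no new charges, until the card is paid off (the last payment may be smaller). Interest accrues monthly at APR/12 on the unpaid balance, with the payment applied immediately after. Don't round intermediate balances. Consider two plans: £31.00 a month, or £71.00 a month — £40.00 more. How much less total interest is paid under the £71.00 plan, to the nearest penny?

Monthly rate r = 23.5%/12 = 1.95833% = 0.0195833.
At £31.00/mo: n = ⌈−ln(1 − rB₀/P)/ln(1+r)⌉ = 84 payments (last £18.01); total interest = total paid − £1,270.00 = £1,321.01.
At £71.00/mo: 23 payments (last £16.84); total interest £308.84.
Interest saved = £1,321.01 − £308.84 = £1,012.17.

£1,012.17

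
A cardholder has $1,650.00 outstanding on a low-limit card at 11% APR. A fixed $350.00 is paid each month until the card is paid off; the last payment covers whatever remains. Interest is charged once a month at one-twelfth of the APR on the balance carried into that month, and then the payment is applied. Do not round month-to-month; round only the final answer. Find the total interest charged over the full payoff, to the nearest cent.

Monthly rate r = 11%/12 = 0.916667% = 0.00916667.
Payoff takes n = ⌈−ln(1 − rB₀/P)/ln(1+r)⌉ = ⌈4.841⌉ = 5 payments; the last is $294.65.
Total paid = 4·$350.00 + $294.65 = $1,694.65.
Total interest = total paid − principal = $1,694.65 − $1,650.00 = $44.65.

$44.65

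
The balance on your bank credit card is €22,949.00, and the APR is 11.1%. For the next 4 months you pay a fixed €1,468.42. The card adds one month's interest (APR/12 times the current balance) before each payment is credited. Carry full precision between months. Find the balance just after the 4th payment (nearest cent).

€17,854.29

Monthly rate r = 11.1%/12 = 0.925% = 0.00925.
Each month: B ← B·(1+r) − €1,468.42.
Month 1: interest €212.28; balance after payment €21,692.86.
Month 2: interest €200.66; balance after payment €20,425.10.
Month 3: interest €188.93; balance after payment €19,145.61.
Month 4: interest €177.10; balance after payment €17,854.29.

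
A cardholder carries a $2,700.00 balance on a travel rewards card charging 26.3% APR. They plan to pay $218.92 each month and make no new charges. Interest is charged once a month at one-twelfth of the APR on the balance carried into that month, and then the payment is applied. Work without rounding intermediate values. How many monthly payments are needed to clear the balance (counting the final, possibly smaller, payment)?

15 months

Monthly rate r = 26.3%/12 = 2.19167% = 0.0219167.
Recurrence: B ← B·(1+r) − $218.92.
Month 1: interest $59.18; balance after payment $2,540.26.
Month 2: interest $55.67; balance after payment $2,377.01.
Closed form: n = −ln(1 − rB₀/P)/ln(1+r) = −ln(0.7297)/ln(1.02192) ≈ 14.535, so the balance reaches zero during payment 15.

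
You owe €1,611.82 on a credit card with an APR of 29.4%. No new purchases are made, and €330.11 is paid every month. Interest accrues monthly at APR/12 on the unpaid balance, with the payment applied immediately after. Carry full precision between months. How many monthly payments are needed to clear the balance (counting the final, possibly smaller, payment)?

6 payments

Monthly rate r = 29.4%/12 = 2.45% = 0.0245.
Recurrence: B ← B·(1+r) − €330.11.
Month 1: interest €39.49; balance after payment €1,321.20.
Month 2: interest €32.37; balance after payment €1,023.46.
Month 3: interest €25.07; balance after payment €718.42.
Month 4: interest €17.60; balance after payment €405.92.
Month 5: interest €9.94; balance after payment €85.75.
Month 6: interest €2.10; balance after payment €0.00.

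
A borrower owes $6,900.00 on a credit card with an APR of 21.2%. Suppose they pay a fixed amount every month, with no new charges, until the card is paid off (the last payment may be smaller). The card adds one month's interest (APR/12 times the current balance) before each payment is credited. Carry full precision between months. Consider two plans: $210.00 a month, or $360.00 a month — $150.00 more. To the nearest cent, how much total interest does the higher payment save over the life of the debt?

Monthly rate r = 21.2%/12 = 1.76667% = 0.0176667.
At $210.00/mo: n = ⌈−ln(1 − rB₀/P)/ln(1+r)⌉ = 50 payments (last $126.67); total interest = total paid − $6,900.00 = $3,516.67.
At $360.00/mo: 24 payments (last $219.22); total interest $1,599.22.
Interest saved = $3,516.67 − $1,599.22 = $1,917.45.

$1,917.45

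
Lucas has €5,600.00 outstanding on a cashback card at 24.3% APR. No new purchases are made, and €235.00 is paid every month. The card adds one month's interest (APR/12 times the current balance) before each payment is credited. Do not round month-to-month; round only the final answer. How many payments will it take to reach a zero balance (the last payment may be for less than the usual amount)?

Monthly rate r = 24.3%/12 = 2.025% = 0.02025.
Recurrence: B ← B·(1+r) − €235.00.
Month 1: interest €113.40; balance after payment €5,478.40.
Month 2: interest €110.94; balance after payment €5,354.34.
Closed form: n = −ln(1 − rB₀/P)/ln(1+r) = −ln(0.51745)/ln(1.02025) ≈ 32.864, so the balance reaches zero during payment 33.

33 months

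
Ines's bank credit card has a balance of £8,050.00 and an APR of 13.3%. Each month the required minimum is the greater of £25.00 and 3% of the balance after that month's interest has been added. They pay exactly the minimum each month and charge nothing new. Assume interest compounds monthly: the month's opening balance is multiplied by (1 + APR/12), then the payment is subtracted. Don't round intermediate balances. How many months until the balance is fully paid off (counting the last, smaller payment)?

159 months

Monthly rate r = 13.3%/12 = 1.10833% = 0.0110833.
While 3% of the post-interest balance exceeds £25.00, each month B ← (B·(1+r))·(1 − 0.03), i.e. B shrinks by the factor (1+r)·0.97 = 0.98075.
This holds for months 1–118. Entering month 119 the balance is £812.31; 3% of the post-interest balance is now below £25.00, so the flat £25.00 minimum applies from here.
From month 119 a fixed £25.00 at rate r clears £812.31 in 41 more payments. Total: 118 + 41 = 159 months.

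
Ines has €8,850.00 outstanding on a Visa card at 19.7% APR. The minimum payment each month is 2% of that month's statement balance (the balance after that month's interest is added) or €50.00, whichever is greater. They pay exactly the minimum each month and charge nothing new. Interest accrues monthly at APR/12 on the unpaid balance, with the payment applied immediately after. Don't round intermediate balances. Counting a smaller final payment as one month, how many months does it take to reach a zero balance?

Monthly rate r = 19.7%/12 = 1.64167% = 0.0164167.
While 2% of the post-interest balance exceeds €50.00, each month B ← (B·(1+r))·(1 − 0.02), i.e. B shrinks by the factor (1+r)·0.98 = 0.99609.
This holds for months 1–327. Entering month 328 the balance is €2,456.64; 2% of the post-interest balance is now below €50.00, so the flat €50.00 minimum applies from here.
From month 328 a fixed €50.00 at rate r clears €2,456.64 in 101 more payments. Total: 327 + 101 = 428 months.

428 months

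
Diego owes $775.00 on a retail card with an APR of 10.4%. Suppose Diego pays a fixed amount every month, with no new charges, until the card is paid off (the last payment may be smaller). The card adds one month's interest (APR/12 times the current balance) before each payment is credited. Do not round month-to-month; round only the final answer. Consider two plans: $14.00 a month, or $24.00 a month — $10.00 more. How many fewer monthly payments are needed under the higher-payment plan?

37 fewer payments

Monthly rate r = 10.4%/12 = 0.866667% = 0.00866667.
At $14.00/mo: n = ⌈−ln(1 − rB₀/P)/ln(1+r)⌉ = 76 payments (last $10.18); total interest = total paid − $775.00 = $285.18.
At $24.00/mo: 39 payments (last $1.11); total interest $138.11.
Payments saved = 76 − 39 = 37.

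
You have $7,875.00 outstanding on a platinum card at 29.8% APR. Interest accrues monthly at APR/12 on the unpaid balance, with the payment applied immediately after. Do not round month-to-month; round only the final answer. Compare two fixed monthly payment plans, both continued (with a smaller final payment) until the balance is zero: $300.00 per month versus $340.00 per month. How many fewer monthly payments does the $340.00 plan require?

Monthly rate r = 29.8%/12 = 2.48333% = 0.0248333.
At $300.00/mo: n = ⌈−ln(1 − rB₀/P)/ln(1+r)⌉ = 44 payments (last $5.00); total interest = total paid − $7,875.00 = $5,030.00.
At $340.00/mo: 35 payments (last $306.40); total interest $3,991.40.
Payments saved = 44 − 35 = 9.

9 fewer payments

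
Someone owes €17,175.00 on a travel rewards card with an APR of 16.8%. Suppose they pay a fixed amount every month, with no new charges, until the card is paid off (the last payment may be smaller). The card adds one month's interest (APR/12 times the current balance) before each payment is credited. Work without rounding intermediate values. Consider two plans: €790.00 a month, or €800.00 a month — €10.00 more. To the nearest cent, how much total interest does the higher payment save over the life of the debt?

€52.18

Monthly rate r = 16.8%/12 = 1.4% = 0.014.
At €790.00/mo: n = ⌈−ln(1 − rB₀/P)/ln(1+r)⌉ = 27 payments (last €83.34); total interest = total paid − €17,175.00 = €3,448.34.
At €800.00/mo: 26 payments (last €571.16); total interest €3,396.16.
Interest saved = €3,448.34 − €3,396.16 = €52.18.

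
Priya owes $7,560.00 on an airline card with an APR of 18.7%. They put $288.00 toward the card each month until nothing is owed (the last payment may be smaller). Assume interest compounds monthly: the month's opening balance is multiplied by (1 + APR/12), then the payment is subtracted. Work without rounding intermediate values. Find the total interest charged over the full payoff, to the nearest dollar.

Monthly rate r = 18.7%/12 = 1.55833% = 0.0155833.
Payoff takes n = ⌈−ln(1 − rB₀/P)/ln(1+r)⌉ = ⌈34.019⌉ = 35 payments; the last is $5.58.
Total paid = 34·$288.00 + $5.58 = $9,797.58.
Total interest = total paid − principal = $9,797.58 − $7,560.00 = $2,237.58.

$2,238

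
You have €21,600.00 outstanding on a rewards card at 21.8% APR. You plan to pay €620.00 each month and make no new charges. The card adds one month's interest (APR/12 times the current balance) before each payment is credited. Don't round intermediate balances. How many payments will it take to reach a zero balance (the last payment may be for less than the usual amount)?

56 payments

Monthly rate r = 21.8%/12 = 1.81667% = 0.0181667.
Recurrence: B ← B·(1+r) − €620.00.
Month 1: interest €392.40; balance after payment €21,372.40.
Month 2: interest €388.27; balance after payment €21,140.67.
Closed form: n = −ln(1 − rB₀/P)/ln(1+r) = −ln(0.3671)/ln(1.01817) ≈ 55.663, so the balance reaches zero during payment 56.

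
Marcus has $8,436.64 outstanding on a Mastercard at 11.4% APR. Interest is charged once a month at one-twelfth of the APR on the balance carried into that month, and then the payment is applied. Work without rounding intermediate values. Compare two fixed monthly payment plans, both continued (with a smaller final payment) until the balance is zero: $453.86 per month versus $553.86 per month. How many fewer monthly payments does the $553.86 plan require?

4 fewer payments

Monthly rate r = 11.4%/12 = 0.95% = 0.0095.
At $453.86/mo: n = ⌈−ln(1 − rB₀/P)/ln(1+r)⌉ = 21 payments (last $250.16); total interest = total paid − $8,436.64 = $890.72.
At $553.86/mo: 17 payments (last $295.30); total interest $720.42.
Payments saved = 21 − 17 = 4.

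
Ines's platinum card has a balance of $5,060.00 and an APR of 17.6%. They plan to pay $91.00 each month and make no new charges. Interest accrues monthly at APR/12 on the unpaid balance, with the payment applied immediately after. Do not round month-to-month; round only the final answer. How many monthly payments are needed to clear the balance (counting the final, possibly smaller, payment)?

Monthly rate r = 17.6%/12 = 1.46667% = 0.0146667.
Recurrence: B ← B·(1+r) − $91.00.
Month 1: interest $74.21; balance after payment $5,043.21.
Month 2: interest $73.97; balance after payment $5,026.18.
Closed form: n = −ln(1 − rB₀/P)/ln(1+r) = −ln(0.18447)/ln(1.01467) ≈ 116.089, so the balance reaches zero during payment 117.

117 payments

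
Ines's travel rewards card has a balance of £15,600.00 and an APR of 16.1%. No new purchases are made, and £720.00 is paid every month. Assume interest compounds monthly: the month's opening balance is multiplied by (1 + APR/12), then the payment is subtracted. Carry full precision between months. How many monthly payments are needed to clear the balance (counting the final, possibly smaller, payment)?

26 payments

Monthly rate r = 16.1%/12 = 1.34167% = 0.0134167.
Recurrence: B ← B·(1+r) − £720.00.
Month 1: interest £209.30; balance after payment £15,089.30.
Month 2: interest £202.45; balance after payment £14,571.75.
Closed form: n = −ln(1 − rB₀/P)/ln(1+r) = −ln(0.70931)/ln(1.01342) ≈ 25.772, so the balance reaches zero during payment 26.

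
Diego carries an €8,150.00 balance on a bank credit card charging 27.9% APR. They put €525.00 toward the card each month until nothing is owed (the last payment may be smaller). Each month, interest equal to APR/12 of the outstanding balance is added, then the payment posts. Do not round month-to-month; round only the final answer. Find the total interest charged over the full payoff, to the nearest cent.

€2,078.82

Monthly rate r = 27.9%/12 = 2.325% = 0.02325.
Payoff takes n = ⌈−ln(1 − rB₀/P)/ln(1+r)⌉ = ⌈19.481⌉ = 20 payments; the last is €253.82.
Total paid = 19·€525.00 + €253.82 = €10,228.82.
Total interest = total paid − principal = €10,228.82 − €8,150.00 = €2,078.82.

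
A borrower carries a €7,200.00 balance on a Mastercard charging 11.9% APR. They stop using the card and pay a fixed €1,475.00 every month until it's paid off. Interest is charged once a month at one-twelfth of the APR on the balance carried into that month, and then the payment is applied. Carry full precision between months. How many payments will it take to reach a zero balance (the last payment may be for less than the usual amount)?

6 months

Monthly rate r = 11.9%/12 = 0.991667% = 0.00991667.
Recurrence: B ← B·(1+r) − €1,475.00.
Month 1: interest €71.40; balance after payment €5,796.40.
Month 2: interest €57.48; balance after payment €4,378.88.
Month 3: interest €43.42; balance after payment €2,947.30.
Month 4: interest €29.23; balance after payment €1,501.53.
Month 5: interest €14.89; balance after payment €41.42.
Month 6: interest €0.41; balance after payment €0.00.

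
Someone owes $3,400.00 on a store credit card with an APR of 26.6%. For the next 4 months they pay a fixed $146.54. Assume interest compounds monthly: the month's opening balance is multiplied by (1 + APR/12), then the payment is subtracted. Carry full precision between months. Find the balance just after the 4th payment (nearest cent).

Monthly rate r = 26.6%/12 = 2.21667% = 0.0221667.
Each month: B ← B·(1+r) − $146.54.
Month 1: interest $75.37; balance after payment $3,328.83.
Month 2: interest $73.79; balance after payment $3,256.08.
Month 3: interest $72.18; balance after payment $3,181.71.
Month 4: interest $70.53; balance after payment $3,105.70.

$3,105.70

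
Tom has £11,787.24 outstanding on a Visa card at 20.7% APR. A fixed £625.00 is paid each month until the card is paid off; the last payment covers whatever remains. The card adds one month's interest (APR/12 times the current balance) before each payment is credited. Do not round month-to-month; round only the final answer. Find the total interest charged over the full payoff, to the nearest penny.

Monthly rate r = 20.7%/12 = 1.725% = 0.01725.
Payoff takes n = ⌈−ln(1 − rB₀/P)/ln(1+r)⌉ = ⌈23.009⌉ = 24 payments; the last is £5.95.
Total paid = 23·£625.00 + £5.95 = £14,380.95.
Total interest = total paid − principal = £14,380.95 − £11,787.24 = £2,593.71.

£2,593.71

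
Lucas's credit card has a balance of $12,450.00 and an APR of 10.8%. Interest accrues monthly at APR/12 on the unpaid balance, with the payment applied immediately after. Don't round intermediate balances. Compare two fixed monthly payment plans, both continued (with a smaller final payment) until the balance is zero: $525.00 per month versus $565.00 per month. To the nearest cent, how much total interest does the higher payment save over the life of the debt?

$127.93

Monthly rate r = 10.8%/12 = 0.9% = 0.009.
At $525.00/mo: n = ⌈−ln(1 − rB₀/P)/ln(1+r)⌉ = 27 payments (last $417.49); total interest = total paid − $12,450.00 = $1,617.49.
At $565.00/mo: 25 payments (last $379.56); total interest $1,489.56.
Interest saved = $1,617.49 − $1,489.56 = $127.93.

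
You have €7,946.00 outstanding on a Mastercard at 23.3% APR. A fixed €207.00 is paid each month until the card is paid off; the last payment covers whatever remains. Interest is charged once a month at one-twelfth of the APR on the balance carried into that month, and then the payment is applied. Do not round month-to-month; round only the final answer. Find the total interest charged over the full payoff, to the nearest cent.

Monthly rate r = 23.3%/12 = 1.94167% = 0.0194167.
Payoff takes n = ⌈−ln(1 − rB₀/P)/ln(1+r)⌉ = ⌈71.127⌉ = 72 payments; the last is €26.54.
Total paid = 71·€207.00 + €26.54 = €14,723.54.
Total interest = total paid − principal = €14,723.54 − €7,946.00 = €6,777.54.

€6,777.54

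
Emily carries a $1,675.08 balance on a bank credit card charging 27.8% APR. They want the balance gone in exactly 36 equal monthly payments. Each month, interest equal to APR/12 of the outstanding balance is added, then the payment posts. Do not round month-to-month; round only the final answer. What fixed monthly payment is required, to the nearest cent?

Monthly rate r = 27.8%/12 = 2.31667% = 0.0231667.
Level-payment amortization: P = B₀·r / (1 − (1+r)^(−n)) = 1675.08·0.0231667 / (1 − 1.02317^(−36)).
Denominator 1 − (1+r)^(−36) = 0.561539765.
P = 38.806 / 0.561539765 ≈ 69.11.

$69.11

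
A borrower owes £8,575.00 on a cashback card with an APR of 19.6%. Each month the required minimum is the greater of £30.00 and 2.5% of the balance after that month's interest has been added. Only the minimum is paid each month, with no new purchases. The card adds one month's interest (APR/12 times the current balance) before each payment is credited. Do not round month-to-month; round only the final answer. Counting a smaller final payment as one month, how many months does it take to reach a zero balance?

Monthly rate r = 19.6%/12 = 1.63333% = 0.0163333.
While 2.5% of the post-interest balance exceeds £30.00, each month B ← (B·(1+r))·(1 − 0.025), i.e. B shrinks by the factor (1+r)·0.975 = 0.99092.
This holds for months 1–218. Entering month 219 the balance is £1,175.24; 2.5% of the post-interest balance is now below £30.00, so the flat £30.00 minimum applies from here.
From month 219 a fixed £30.00 at rate r clears £1,175.24 in 64 more payments. Total: 218 + 64 = 282 months.

282 months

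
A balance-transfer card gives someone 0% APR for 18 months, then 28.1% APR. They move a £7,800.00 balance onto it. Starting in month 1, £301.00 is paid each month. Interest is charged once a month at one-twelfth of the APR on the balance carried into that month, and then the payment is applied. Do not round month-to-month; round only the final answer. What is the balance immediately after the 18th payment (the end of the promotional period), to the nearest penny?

£2,382.00

Promo months 1–18 at r₀ = 0%/12 = 0; months 19+ at r₁ = 28.1%/12 = 0.0234167.
After month 18 (no interest yet): B = £7,800.00 − 18·£301.00 = £2,382.00.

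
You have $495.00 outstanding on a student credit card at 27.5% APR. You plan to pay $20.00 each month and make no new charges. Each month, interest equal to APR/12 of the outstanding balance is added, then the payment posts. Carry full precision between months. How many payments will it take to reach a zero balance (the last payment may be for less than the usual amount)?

Monthly rate r = 27.5%/12 = 2.29167% = 0.0229167.
Recurrence: B ← B·(1+r) − $20.00.
Month 1: interest $11.34; balance after payment $486.34.
Month 2: interest $11.15; balance after payment $477.49.
Closed form: n = −ln(1 − rB₀/P)/ln(1+r) = −ln(0.43281)/ln(1.02292) ≈ 36.960, so the balance reaches zero during payment 37.

37 payments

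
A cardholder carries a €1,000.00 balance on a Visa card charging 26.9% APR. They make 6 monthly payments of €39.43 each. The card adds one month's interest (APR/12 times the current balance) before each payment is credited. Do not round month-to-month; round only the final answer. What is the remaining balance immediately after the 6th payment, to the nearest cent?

Monthly rate r = 26.9%/12 = 2.24167% = 0.0224167.
Each month: B ← B·(1+r) − €39.43.
Month 1: interest €22.42; balance after payment €982.99.
Month 2: interest €22.04; balance after payment €965.59.
Month 3: interest €21.65; balance after payment €947.81.
Month 4: interest €21.25; balance after payment €929.62.
Month 5: interest €20.84; balance after payment €911.03.
Month 6: interest €20.42; balance after payment €892.03.

€892.03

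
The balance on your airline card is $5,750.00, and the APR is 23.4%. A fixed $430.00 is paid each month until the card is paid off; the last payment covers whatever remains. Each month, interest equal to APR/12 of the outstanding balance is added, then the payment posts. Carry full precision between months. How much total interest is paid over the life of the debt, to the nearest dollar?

Monthly rate r = 23.4%/12 = 1.95% = 0.0195.
Payoff takes n = ⌈−ln(1 − rB₀/P)/ln(1+r)⌉ = ⌈15.644⌉ = 16 payments; the last is $277.99.
Total paid = 15·$430.00 + $277.99 = $6,727.99.
Total interest = total paid − principal = $6,727.99 − $5,750.00 = $977.99.

$978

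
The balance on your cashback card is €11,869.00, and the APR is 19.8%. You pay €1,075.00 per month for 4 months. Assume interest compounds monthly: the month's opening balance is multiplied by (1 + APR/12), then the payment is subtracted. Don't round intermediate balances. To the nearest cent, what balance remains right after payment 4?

Monthly rate r = 19.8%/12 = 1.65% = 0.0165.
Each month: B ← B·(1+r) − €1,075.00.
Month 1: interest €195.84; balance after payment €10,989.84.
Month 2: interest €181.33; balance after payment €10,096.17.
Month 3: interest €166.59; balance after payment €9,187.76.
Month 4: interest €151.60; balance after payment €8,264.36.

€8,264.36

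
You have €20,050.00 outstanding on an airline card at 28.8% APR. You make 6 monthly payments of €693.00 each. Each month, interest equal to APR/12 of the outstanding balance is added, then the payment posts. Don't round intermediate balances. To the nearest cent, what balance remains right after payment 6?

Monthly rate r = 28.8%/12 = 2.4% = 0.024.
Each month: B ← B·(1+r) − €693.00.
Month 1: interest €481.20; balance after payment €19,838.20.
Month 2: interest €476.12; balance after payment €19,621.32.
Month 3: interest €470.91; balance after payment €19,399.23.
Month 4: interest €465.58; balance after payment €19,171.81.
Month 5: interest €460.12; balance after payment €18,938.93.
Month 6: interest €454.53; balance after payment €18,700.47.

€18,700.47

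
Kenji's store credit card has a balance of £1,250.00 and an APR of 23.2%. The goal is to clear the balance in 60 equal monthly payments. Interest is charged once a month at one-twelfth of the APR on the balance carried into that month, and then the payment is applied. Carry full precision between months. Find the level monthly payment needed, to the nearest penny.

Monthly rate r = 23.2%/12 = 1.93333% = 0.0193333.
Level-payment amortization: P = B₀·r / (1 − (1+r)^(−n)) = 1250.00·0.0193333 / (1 − 1.01933^(−60)).
Denominator 1 − (1+r)^(−60) = 0.683023972.
P = 24.1667 / 0.683023972 ≈ 35.38.

£35.38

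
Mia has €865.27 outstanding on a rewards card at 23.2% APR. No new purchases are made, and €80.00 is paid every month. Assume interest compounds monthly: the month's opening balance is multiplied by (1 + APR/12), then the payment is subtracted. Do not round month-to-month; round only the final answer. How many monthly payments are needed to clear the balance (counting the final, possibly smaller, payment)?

13 payments

Monthly rate r = 23.2%/12 = 1.93333% = 0.0193333.
Recurrence: B ← B·(1+r) − €80.00.
Month 1: interest €16.73; balance after payment €802.00.
Month 2: interest €15.51; balance after payment €737.50.
Closed form: n = −ln(1 − rB₀/P)/ln(1+r) = −ln(0.79089)/ln(1.01933) ≈ 12.251, so the balance reaches zero during payment 13.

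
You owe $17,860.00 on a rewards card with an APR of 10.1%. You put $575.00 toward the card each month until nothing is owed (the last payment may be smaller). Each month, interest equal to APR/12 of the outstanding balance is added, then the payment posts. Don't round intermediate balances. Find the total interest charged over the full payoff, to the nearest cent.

$2,929.92

Monthly rate r = 10.1%/12 = 0.841667% = 0.00841667.
Payoff takes n = ⌈−ln(1 − rB₀/P)/ln(1+r)⌉ = ⌈36.156⌉ = 37 payments; the last is $89.92.
Total paid = 36·$575.00 + $89.92 = $20,789.92.
Total interest = total paid − principal = $20,789.92 − $17,860.00 = $2,929.92.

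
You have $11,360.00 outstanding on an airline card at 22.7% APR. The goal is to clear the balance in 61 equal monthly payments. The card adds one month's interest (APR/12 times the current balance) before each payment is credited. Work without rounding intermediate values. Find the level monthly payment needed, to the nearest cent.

$315.47

Monthly rate r = 22.7%/12 = 1.89167% = 0.0189167.
Level-payment amortization: P = B₀·r / (1 − (1+r)^(−n)) = 11360.00·0.0189167 / (1 − 1.01892^(−61)).
Denominator 1 − (1+r)^(−61) = 0.681183078.
P = 214.893 / 0.681183078 ≈ 315.47.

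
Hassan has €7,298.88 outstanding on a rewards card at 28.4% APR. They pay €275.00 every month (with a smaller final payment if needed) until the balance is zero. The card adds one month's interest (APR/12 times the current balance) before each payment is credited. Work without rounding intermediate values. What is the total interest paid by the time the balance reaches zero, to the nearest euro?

Monthly rate r = 28.4%/12 = 2.36667% = 0.0236667.
Payoff takes n = ⌈−ln(1 − rB₀/P)/ln(1+r)⌉ = ⌈42.292⌉ = 43 payments; the last is €81.01.
Total paid = 42·€275.00 + €81.01 = €11,631.01.
Total interest = total paid − principal = €11,631.01 − €7,298.88 = €4,332.13.

€4,332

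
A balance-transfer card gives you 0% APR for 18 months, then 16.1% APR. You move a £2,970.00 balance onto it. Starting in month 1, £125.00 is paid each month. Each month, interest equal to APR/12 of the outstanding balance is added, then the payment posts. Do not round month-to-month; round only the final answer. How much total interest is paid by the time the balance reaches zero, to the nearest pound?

£34

Promo months 1–18 at r₀ = 0%/12 = 0; months 19+ at r₁ = 16.1%/12 = 0.0134167.
After month 18 (no interest yet): B = £2,970.00 − 18·£125.00 = £720.00.
Then at r₁ with £125.00/mo: n₂ = −ln(1 − r₁·B/P)/ln(1+r₁) ≈ 6.03 → 7 more payments.
Total paid = 24·£125.00 + £4.39 = £3,004.39; interest = £3,004.39 − £2,970.00 = £34.39.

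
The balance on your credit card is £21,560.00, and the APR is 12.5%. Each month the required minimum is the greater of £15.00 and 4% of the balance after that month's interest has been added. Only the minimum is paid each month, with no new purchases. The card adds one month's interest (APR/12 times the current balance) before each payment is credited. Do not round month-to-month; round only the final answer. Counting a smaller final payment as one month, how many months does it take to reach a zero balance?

Monthly rate r = 12.5%/12 = 1.04167% = 0.0104167.
While 4% of the post-interest balance exceeds £15.00, each month B ← (B·(1+r))·(1 − 0.04), i.e. B shrinks by the factor (1+r)·0.96 = 0.97.
This holds for months 1–134. Entering month 135 the balance is £363.97; 4% of the post-interest balance is now below £15.00, so the flat £15.00 minimum applies from here.
From month 135 a fixed £15.00 at rate r clears £363.97 in 29 more payments. Total: 134 + 29 = 163 months.

163 months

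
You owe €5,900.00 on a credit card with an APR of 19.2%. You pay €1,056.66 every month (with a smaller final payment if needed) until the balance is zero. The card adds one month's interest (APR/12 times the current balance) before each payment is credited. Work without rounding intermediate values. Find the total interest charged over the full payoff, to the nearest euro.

Monthly rate r = 19.2%/12 = 1.6% = 0.016.
Payoff takes n = ⌈−ln(1 − rB₀/P)/ln(1+r)⌉ = ⌈5.896⌉ = 6 payments; the last is €947.17.
Total paid = 5·€1,056.66 + €947.17 = €6,230.47.
Total interest = total paid − principal = €6,230.47 − €5,900.00 = €330.47.

€330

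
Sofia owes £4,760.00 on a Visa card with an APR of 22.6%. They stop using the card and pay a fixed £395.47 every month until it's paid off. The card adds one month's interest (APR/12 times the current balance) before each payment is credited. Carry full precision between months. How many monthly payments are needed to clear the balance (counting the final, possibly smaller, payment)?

Monthly rate r = 22.6%/12 = 1.88333% = 0.0188333.
Recurrence: B ← B·(1+r) − £395.47.
Month 1: interest £89.65; balance after payment £4,454.18.
Month 2: interest £83.89; balance after payment £4,142.59.
Closed form: n = −ln(1 − rB₀/P)/ln(1+r) = −ln(0.77332)/ln(1.01883) ≈ 13.778, so the balance reaches zero during payment 14.

14 payments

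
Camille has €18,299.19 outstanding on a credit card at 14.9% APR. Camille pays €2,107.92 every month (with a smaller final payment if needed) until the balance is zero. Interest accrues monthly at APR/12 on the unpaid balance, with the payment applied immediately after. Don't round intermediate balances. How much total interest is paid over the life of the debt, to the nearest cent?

€1,185.74

Monthly rate r = 14.9%/12 = 1.24167% = 0.0124167.
Payoff takes n = ⌈−ln(1 − rB₀/P)/ln(1+r)⌉ = ⌈9.243⌉ = 10 payments; the last is €513.65.
Total paid = 9·€2,107.92 + €513.65 = €19,484.93.
Total interest = total paid − principal = €19,484.93 − €18,299.19 = €1,185.74.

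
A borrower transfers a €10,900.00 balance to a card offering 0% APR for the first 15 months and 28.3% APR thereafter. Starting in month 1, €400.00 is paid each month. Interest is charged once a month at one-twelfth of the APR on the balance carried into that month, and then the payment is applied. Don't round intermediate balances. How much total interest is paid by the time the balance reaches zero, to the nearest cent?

€951.68

Promo months 1–15 at r₀ = 0%/12 = 0; months 16+ at r₁ = 28.3%/12 = 0.0235833.
After month 15 (no interest yet): B = €10,900.00 − 15·€400.00 = €4,900.00.
Then at r₁ with €400.00/mo: n₂ = −ln(1 − r₁·B/P)/ln(1+r₁) ≈ 14.63 → 15 more payments.
Total paid = 29·€400.00 + €251.68 = €11,851.68; interest = €11,851.68 − €10,900.00 = €951.68.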